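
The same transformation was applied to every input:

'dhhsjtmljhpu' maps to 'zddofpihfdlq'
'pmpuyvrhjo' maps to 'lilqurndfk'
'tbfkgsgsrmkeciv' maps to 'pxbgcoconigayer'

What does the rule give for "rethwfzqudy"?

In each case the input is transformed by: shift every letter 4 places backward in the alphabet (wrapping around).
So "rethwfzqudy" becomes "napdsbvmqzu".

napdsbvmqzu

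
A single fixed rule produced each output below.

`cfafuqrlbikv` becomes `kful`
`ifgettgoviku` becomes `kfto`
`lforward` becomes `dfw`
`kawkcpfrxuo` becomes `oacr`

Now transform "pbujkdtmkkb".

Each output is the input with this applied: keep one character in every 3, starting at position 2 (positions 2nd, 5th, 8th, ...), then move the last character to the front.
For "pbujkdtmkkb", step one produces "bkmb"; step two turns that into "bbkm".

bbkm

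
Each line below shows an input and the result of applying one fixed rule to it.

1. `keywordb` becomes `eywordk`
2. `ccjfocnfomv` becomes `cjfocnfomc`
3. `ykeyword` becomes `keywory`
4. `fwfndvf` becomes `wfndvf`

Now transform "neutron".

In each case the input is transformed by: delete the last character, then move the first character to the end.
Applying that to "neutron" gives "eutron".

eutron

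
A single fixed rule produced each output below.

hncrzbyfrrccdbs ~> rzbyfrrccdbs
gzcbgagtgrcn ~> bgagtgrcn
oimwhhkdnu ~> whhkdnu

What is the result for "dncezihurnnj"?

Rule — delete the first 3 characters.
Applying that to "dncezihurnnj" gives "ezihurnnj".

ezihurnnj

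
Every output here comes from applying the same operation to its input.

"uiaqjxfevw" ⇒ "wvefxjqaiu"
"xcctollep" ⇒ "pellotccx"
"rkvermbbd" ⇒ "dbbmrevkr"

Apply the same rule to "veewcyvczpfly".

The transformation: reverse the string.
Doing the same to "veewcyvczpfly": "ylfpzcvycweev".

ylfpzcvycweev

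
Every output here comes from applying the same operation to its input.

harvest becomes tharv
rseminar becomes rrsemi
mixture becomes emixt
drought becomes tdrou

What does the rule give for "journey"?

In each case the input is transformed by: move the last character to the front, then delete the last 2 characters.
For "journey", step one produces "yjourne"; step two turns that into "yjour".

yjour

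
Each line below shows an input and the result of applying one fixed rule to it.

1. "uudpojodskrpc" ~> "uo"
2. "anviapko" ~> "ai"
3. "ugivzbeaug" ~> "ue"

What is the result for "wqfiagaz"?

The transformation: keep one character in every 3, starting at position 1 (positions 1st, 4th, 7th, ...), then keep only the vowels.
Applying both steps to "wqfiagaz": "wia", then "ia".

ia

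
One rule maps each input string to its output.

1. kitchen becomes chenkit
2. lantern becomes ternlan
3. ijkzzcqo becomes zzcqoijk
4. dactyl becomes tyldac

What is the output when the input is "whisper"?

sperwhi

In each case the input is transformed by: move the first 3 characters to the end (rotate left by 3).
For "whisper" the result is "sperwhi".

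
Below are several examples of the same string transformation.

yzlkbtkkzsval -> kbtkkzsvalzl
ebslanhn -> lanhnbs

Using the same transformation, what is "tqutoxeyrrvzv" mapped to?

The pattern: delete the first character, then move the first 2 characters to the end (rotate left by 2).
Applying both steps to "tqutoxeyrrvzv": "qutoxeyrrvzv", then "toxeyrrvzvqu".

toxeyrrvzvqu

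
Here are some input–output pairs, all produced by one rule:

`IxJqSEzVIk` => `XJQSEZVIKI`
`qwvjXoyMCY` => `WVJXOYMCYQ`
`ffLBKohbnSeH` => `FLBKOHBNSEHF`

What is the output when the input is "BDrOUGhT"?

DROUGHTB

The transformation: move the first character to the end, then convert every letter to uppercase.
For "BDrOUGhT", step one produces "DrOUGhTB"; step two turns that into "DROUGHTB".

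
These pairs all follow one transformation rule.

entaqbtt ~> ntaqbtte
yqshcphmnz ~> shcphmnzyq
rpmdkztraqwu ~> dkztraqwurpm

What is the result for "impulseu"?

Each output is the input with this applied: move the last 3 characters to the front (rotate right by 3), then swap the front and back halves of the string.
Applying both steps to "impulseu": "seuimpul", then "mpulseui".
(Check on "rpmdkztraqwu": → "qwurpmdkztra" → "dkztraqwurpm" ✓)

mpulseui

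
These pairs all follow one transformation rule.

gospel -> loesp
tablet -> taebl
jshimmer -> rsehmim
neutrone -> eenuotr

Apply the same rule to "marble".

ealrb

The pattern: take characters alternately from the front and the back (1st, last, 2nd, 2nd-last, ...), then delete the first character.
On "marble": the first step gives "mealrb", and the second then gives "ealrb".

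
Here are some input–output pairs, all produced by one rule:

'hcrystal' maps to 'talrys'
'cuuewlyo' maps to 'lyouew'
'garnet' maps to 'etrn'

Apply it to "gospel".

elsp

In each case the input is transformed by: delete the first 2 characters, then swap the front and back halves of the string.
Working it through for "gospel": intermediate "spel", final "elsp".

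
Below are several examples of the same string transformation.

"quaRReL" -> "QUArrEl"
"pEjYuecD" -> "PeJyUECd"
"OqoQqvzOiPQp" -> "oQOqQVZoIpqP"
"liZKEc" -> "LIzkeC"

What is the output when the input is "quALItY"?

Each output is the input with this applied: flip the case of every letter.
Applying that to "quALItY" gives "QUaliTy".

QUaliTy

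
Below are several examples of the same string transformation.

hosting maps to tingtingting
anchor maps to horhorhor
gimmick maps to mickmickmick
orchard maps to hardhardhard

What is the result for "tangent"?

gentgentgent

Each output is the input with this applied: delete the first 3 characters, then write the whole string 3 times in a row.
Applying both steps to "tangent": "gent", then "gentgentgent".
(Check on "anchor": → "hor" → "horhorhor" ✓)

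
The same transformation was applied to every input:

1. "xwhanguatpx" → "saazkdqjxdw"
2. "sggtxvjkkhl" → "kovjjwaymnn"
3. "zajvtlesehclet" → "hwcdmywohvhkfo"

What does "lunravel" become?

What's happening: move the last 2 characters to the front (rotate right by 2), then shift every letter 3 places forward in the alphabet (wrapping around).
"lunravel" → "ellunrav" → "hooxqudy".

hooxqudy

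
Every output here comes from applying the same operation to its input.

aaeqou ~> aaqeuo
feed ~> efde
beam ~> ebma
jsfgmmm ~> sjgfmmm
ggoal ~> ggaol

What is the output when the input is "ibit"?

biti

Each output is the input with this applied: swap each adjacent pair of characters (1↔2, 3↔4, ...).
On "ibit" that produces "biti".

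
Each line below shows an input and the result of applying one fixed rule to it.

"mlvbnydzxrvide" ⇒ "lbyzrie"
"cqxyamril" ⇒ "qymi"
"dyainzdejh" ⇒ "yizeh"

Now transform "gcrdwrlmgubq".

cdrmuq

Each output is the input with this applied: keep every other character starting from the second (positions 2nd, 4th, 6th, ...).
Applying that to "gcrdwrlmgubq" gives "cdrmuq".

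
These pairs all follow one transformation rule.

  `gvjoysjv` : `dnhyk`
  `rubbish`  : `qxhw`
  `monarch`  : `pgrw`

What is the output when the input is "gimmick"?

Rule — shift every letter 11 places backward in the alphabet (wrapping around), then delete the first 3 characters.
Applying both steps to "gimmick": "vxbbxrz", then "bxrz".
(Check on "monarch": → "bdcpgrw" → "pgrw" ✓)

bxrz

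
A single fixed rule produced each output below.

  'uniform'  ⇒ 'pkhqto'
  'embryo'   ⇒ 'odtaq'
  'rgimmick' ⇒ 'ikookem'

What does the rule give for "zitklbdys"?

Each output is the input with this applied: delete the first character, then shift every letter 2 places forward in the alphabet (wrapping around).
Applying both steps to "zitklbdys": "itklbdys", then "kvmndfau".
(Check on "embryo": → "mbryo" → "odtaq" ✓)

kvmndfau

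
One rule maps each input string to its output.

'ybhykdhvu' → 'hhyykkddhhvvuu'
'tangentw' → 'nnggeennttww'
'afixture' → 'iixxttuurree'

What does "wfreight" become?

rreeiigghhtt

What's happening: delete the first 2 characters, then double every character.
For "wfreight", step one produces "reight"; step two turns that into "rreeiigghhtt".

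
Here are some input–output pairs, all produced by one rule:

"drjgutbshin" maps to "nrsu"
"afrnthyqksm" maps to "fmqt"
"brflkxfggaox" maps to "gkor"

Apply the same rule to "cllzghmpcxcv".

cglp

The transformation: keep one character in every 3, starting at position 2 (positions 2nd, 5th, 8th, ...), then sort the characters into alphabetical order.
For "cllzghmpcxcv", step one produces "lgpc"; step two turns that into "cglp".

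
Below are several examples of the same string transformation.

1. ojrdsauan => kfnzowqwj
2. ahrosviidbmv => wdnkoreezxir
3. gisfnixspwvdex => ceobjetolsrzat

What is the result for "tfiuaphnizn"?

pbeqwldjevj

Each output is the input with this applied: shift every letter 4 places backward in the alphabet (wrapping around).
"tfiuaphnizn" → "pbeqwldjevj".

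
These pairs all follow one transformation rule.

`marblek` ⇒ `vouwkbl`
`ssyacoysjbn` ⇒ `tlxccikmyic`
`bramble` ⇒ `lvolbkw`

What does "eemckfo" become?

What's happening: shift every letter 10 places forward in the alphabet (wrapping around), then move the last 3 characters to the front (rotate right by 3).
Starting from "eemckfo": after the first operation, "oowmupy"; after the second, "upyoowm".

upyoowm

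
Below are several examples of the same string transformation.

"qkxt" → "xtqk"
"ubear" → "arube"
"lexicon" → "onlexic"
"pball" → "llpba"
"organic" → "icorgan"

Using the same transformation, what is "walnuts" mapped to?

The transformation: move the last 2 characters to the front (rotate right by 2).
For "walnuts" the result is "tswalnu".

tswalnu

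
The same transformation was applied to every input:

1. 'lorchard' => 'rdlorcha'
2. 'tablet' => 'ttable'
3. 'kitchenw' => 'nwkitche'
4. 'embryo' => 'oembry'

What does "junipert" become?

rtjunipe

The rule is to move the first 2 characters to the end (rotate left by 2), then swap the front and back halves of the string.
On "junipert" that produces "rtjunipe".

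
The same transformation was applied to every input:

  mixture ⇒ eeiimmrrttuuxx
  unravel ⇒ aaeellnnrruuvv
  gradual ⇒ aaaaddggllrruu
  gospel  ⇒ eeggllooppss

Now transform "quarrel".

The pattern: double every character, then sort the characters into alphabetical order.
On "quarrel": the first step gives "qquuaarrrreell", and the second then gives "aaeellqqrrrruu".

aaeellqqrrrruu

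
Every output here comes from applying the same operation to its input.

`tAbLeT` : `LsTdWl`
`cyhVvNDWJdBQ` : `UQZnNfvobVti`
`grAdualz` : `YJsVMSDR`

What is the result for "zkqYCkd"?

RCIquCV

Rule — shift every letter 8 places backward in the alphabet (wrapping around), then flip the case of every letter.
So "zkqYCkd" becomes "RCIquCV".
(Check on "grAdualz": → "yjSvmsdr" → "YJsVMSDR" ✓)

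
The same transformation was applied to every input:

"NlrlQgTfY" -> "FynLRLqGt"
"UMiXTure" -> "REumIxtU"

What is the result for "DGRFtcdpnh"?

NHdgrfTCDP

The pattern: move the last 2 characters to the front (rotate right by 2), then flip the case of every letter.
"DGRFtcdpnh" → "nhDGRFtcdp" → "NHdgrfTCDP".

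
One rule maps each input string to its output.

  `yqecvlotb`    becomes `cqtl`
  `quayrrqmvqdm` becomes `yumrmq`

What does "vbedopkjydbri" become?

dbjprd

Looking at the pairs, the operation is to keep every other character starting from the second (positions 2nd, 4th, 6th, ...), then swap each adjacent pair of characters (1↔2, 3↔4, ...).
On "vbedopkjydbri": the first step gives "bdpjdr", and the second then gives "dbjprd".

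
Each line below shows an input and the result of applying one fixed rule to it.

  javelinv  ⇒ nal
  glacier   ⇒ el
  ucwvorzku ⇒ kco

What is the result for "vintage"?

Each output is the input with this applied: move the last 3 characters to the front (rotate right by 3), then keep one character in every 3, starting at position 2 (positions 2nd, 5th, 8th, ...).
Doing the same to "vintage": "gi".

gi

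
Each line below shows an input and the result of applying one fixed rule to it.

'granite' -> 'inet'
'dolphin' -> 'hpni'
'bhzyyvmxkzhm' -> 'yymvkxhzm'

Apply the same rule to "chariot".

In each case the input is transformed by: delete the first 3 characters, then swap each adjacent pair of characters (1↔2, 3↔4, ...).
For "chariot", step one produces "riot"; step two turns that into "irto".

irto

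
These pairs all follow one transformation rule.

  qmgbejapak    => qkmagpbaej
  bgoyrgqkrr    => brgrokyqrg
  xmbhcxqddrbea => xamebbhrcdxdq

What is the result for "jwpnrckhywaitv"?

jvwtpinarwcykh

Looking at the pairs, the operation is to take characters alternately from the front and the back (1st, last, 2nd, 2nd-last, ...).
For "jwpnrckhywaitv" the result is "jvwtpinarwcykh".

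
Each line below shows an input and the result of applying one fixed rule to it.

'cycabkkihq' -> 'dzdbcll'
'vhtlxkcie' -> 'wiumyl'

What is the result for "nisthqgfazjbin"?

ojtuirhgbak

The rule is to shift every letter 1 place forward in the alphabet (wrapping around), then delete the last 3 characters.
On "nisthqgfazjbin": the first step gives "ojtuirhgbakcjo", and the second then gives "ojtuirhgbak".
(Check on "cycabkkihq": → "dzdbclljir" → "dzdbcll" ✓)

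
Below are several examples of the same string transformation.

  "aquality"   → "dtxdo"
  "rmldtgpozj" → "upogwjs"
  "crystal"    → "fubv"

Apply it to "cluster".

The transformation: shift every letter 3 places forward in the alphabet (wrapping around), then delete the last 3 characters.
Working it through for "cluster": intermediate "foxvwhu", final "foxv".

foxv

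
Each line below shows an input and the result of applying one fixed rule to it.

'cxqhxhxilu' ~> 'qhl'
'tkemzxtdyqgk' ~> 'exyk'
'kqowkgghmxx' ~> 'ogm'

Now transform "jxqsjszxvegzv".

What's happening: keep one character in every 3, starting at position 3 (positions 3rd, 6th, 9th, ...).
So "jxqsjszxvegzv" becomes "qsvz".

qsvz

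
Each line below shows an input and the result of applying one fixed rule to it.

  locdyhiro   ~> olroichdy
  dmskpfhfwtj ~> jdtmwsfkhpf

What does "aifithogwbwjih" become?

haiijfwibtwhgo

What's happening: reverse the string, then take characters alternately from the front and the back (1st, last, 2nd, 2nd-last, ...).
"aifithogwbwjih" → "hijwbwgohtifia" → "haiijfwibtwhgo".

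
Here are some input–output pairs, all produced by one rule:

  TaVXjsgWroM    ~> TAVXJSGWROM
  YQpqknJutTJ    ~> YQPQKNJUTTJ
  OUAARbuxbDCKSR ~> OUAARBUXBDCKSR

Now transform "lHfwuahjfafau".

Each output is the input with this applied: convert every letter to uppercase.
For "lHfwuahjfafau" the result is "LHFWUAHJFAFAU".

LHFWUAHJFAFAU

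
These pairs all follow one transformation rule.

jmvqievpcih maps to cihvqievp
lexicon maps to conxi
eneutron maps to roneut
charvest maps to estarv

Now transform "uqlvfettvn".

The transformation: delete the first 2 characters, then move the last 3 characters to the front (rotate right by 3).
Working it through for "uqlvfettvn": intermediate "lvfettvn", final "tvnlvfet".

tvnlvfet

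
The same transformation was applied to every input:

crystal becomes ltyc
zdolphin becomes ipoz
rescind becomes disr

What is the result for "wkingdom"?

What's happening: keep every other character starting from the first (positions 1st, 3rd, 5th, ...), then reverse the string.
Applying both steps to "wkingdom": "wigo", then "ogiw".

ogiw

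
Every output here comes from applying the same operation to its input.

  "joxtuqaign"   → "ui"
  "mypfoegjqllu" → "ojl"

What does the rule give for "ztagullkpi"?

uk

The transformation: delete the first 2 characters, then keep one character in every 3, starting at position 3 (positions 3rd, 6th, 9th, ...).
"ztagullkpi" → "agullkpi" → "uk".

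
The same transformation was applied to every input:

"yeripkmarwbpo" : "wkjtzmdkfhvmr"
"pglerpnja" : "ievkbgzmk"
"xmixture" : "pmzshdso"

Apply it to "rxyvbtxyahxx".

Looking at the pairs, the operation is to move the last 3 characters to the front (rotate right by 3), then shift every letter 5 places backward in the alphabet (wrapping around).
Applying that to "rxyvbtxyahxx" gives "cssmstqwostv".
(Check on "xmixture": → "urexmixt" → "pmzshdso" ✓)

cssmstqwostv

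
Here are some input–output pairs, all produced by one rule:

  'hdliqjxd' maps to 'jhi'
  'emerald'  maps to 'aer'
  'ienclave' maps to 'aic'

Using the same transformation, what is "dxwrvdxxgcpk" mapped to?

cdrx

In each case the input is transformed by: move the last 3 characters to the front (rotate right by 3), then keep one character in every 3, starting at position 1 (positions 1st, 4th, 7th, ...).
Applying that to "dxwrvdxxgcpk" gives "cdrx".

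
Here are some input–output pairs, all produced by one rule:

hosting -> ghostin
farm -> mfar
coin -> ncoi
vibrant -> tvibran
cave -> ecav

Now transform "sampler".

What's happening: move the last character to the front.
On "sampler" that produces "rsample".

rsample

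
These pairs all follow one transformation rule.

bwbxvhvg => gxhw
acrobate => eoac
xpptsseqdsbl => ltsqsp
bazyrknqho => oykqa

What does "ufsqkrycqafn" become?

The pattern: keep every other character starting from the second (positions 2nd, 4th, 6th, ...), then swap the first and last characters.
Applying both steps to "ufsqkrycqafn": "fqrcan", then "nqrcaf".

nqrcaf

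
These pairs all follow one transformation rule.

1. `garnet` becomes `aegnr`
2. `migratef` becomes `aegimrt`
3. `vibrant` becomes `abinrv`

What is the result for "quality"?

ailqtu

The pattern: delete the last character, then sort the characters into alphabetical order.
On "quality" that produces "ailqtu".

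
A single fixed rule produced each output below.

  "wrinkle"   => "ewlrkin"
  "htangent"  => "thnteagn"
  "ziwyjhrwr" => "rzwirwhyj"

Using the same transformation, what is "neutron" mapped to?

In each case the input is transformed by: take characters alternately from the front and the back (1st, last, 2nd, 2nd-last, ...), then swap each adjacent pair of characters (1↔2, 3↔4, ...).
For "neutron", step one produces "nneourt"; step two turns that into "nnoerut".

nnoerut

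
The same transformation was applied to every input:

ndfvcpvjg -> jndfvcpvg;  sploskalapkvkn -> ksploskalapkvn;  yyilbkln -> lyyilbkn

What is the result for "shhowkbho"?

In each case the input is transformed by: move the last character to the front, then swap the first and last characters.
Doing the same to "shhowkbho": "hshhowkbo".

hshhowkbo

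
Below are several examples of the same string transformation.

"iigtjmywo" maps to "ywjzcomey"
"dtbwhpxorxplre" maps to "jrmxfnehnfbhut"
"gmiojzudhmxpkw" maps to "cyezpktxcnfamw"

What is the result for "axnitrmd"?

The pattern: shift every letter 10 places backward in the alphabet (wrapping around), then move the first character to the end.
For "axnitrmd", step one produces "qndyjhct"; step two turns that into "ndyjhctq".

ndyjhctq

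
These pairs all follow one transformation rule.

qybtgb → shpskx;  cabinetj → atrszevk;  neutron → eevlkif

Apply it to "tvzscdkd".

Rule — shift every letter 9 places backward in the alphabet (wrapping around), then move the last character to the front.
On "tvzscdkd": the first step gives "kmqjtubu", and the second then gives "ukmqjtub".

ukmqjtub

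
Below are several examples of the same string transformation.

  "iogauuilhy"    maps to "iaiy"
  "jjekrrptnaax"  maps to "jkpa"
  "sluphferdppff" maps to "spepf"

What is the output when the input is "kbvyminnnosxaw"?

kynoa

The pattern: keep one character in every 3, starting at position 1 (positions 1st, 4th, 7th, ...).
For "kbvyminnnosxaw" the result is "kynoa".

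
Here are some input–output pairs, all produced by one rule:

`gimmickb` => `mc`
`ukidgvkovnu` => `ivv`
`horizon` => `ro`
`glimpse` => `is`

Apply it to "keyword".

yr

Looking at the pairs, the operation is to keep one character in every 3, starting at position 3 (positions 3rd, 6th, 9th, ...).
For "keyword" the result is "yr".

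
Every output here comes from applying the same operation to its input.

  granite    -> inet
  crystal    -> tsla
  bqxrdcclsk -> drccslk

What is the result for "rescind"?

icdn

In each case the input is transformed by: delete the first 3 characters, then swap each adjacent pair of characters (1↔2, 3↔4, ...).
"rescind" → "cind" → "icdn".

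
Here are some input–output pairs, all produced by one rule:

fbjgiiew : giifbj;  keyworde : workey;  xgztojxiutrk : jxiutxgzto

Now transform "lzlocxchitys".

xchitlzloc

Rule — delete the last 2 characters, then swap the front and back halves of the string.
"lzlocxchitys" → "lzlocxchit" → "xchitlzloc".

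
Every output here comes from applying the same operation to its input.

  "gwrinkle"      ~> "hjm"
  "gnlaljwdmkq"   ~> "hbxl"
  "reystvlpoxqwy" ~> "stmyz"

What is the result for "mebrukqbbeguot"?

nsrfp

Looking at the pairs, the operation is to shift every letter 1 place forward in the alphabet (wrapping around), then keep one character in every 3, starting at position 1 (positions 1st, 4th, 7th, ...).
Working it through for "mebrukqbbeguot": intermediate "nfcsvlrccfhvpu", final "nsrfp".
(Check on "reystvlpoxqwy": → "sfztuwmqpyrxz" → "stmyz" ✓)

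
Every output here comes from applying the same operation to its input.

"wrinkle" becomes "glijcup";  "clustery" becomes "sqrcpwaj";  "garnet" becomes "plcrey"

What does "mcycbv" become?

Each output is the input with this applied: move the first 2 characters to the end (rotate left by 2), then shift every letter 2 places backward in the alphabet (wrapping around).
Applying both steps to "mcycbv": "ycbvmc", then "waztka".

waztka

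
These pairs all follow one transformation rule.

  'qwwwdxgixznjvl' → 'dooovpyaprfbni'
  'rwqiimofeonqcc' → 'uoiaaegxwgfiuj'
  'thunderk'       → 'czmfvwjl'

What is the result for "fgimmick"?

cyaeeaux

The rule is to shift every letter 8 places backward in the alphabet (wrapping around), then swap the first and last characters.
Working it through for "fgimmick": intermediate "xyaeeauc", final "cyaeeaux".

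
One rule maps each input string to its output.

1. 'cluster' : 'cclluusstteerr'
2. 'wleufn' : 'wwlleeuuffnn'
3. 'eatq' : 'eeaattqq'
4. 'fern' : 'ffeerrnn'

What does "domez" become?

Looking at the pairs, the operation is to double every character.
"domez" → "ddoommeezz".

ddoommeezz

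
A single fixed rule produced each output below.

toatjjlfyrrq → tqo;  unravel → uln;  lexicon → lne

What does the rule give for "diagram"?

dmi

The rule is to take characters alternately from the front and the back (1st, last, 2nd, 2nd-last, ...), then keep only the first 3 characters.
On "diagram": the first step gives "dmiaarg", and the second then gives "dmi".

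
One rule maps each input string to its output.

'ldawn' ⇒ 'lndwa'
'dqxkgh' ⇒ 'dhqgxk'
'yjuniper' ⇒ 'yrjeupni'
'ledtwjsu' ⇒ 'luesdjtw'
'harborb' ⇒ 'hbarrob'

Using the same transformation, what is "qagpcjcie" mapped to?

The rule is to take characters alternately from the front and the back (1st, last, 2nd, 2nd-last, ...).
Applying that to "qagpcjcie" gives "qeaigcpjc".

qeaigcpjc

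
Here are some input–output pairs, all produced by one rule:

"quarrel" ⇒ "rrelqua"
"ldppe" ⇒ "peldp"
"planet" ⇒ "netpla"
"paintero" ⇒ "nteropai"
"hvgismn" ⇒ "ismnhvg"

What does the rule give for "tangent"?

genttan

Each output is the input with this applied: move the first 3 characters to the end (rotate left by 3).
Doing the same to "tangent": "genttan".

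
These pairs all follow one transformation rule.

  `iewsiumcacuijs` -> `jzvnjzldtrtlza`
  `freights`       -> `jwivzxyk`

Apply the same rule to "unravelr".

In each case the input is transformed by: shift every letter 9 places backward in the alphabet (wrapping around), then move the last character to the front.
On "unravelr": the first step gives "leirmvci", and the second then gives "ileirmvc".
(Check on "iewsiumcacuijs": → "zvnjzldtrtlzaj" → "jzvnjzldtrtlza" ✓)

ileirmvc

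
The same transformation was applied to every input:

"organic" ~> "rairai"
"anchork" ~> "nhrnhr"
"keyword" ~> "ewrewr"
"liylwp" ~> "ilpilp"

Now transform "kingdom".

The rule is to keep every other character starting from the second (positions 2nd, 4th, 6th, ...), then write the whole string twice.
Doing the same to "kingdom": "igoigo".
(Check on "liylwp": → "ilp" → "ilpilp" ✓)

igoigo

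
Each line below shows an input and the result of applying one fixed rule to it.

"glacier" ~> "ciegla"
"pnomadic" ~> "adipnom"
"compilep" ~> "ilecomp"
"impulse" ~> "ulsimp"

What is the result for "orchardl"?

What's happening: delete the last character, then move the last 3 characters to the front (rotate right by 3).
"orchardl" → "ardorch".

ardorch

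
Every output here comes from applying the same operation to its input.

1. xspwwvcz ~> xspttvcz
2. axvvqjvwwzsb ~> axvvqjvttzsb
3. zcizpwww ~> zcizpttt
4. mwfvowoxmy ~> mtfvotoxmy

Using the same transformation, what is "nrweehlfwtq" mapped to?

The rule is to replace every "w" with "t".
For "nrweehlfwtq" the result is "nrteehlfttq".

nrteehlfttq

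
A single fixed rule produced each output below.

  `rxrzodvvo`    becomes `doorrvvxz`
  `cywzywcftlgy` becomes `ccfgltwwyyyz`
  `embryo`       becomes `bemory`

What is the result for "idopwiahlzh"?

Each output is the input with this applied: sort the characters into alphabetical order.
For "idopwiahlzh" the result is "adhhiilopwz".

adhhiilopwz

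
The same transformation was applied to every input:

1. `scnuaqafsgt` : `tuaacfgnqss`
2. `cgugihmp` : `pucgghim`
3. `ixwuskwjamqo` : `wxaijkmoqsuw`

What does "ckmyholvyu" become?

Looking at the pairs, the operation is to sort the characters into alphabetical order, then move the last 2 characters to the front (rotate right by 2).
On "ckmyholvyu": the first step gives "chklmouvyy", and the second then gives "yychklmouv".
(Check on "cgugihmp": → "cgghimpu" → "pucgghim" ✓)

yychklmouv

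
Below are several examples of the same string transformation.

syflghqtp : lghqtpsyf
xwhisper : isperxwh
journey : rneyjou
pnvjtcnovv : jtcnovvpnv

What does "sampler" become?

plersam

The transformation: move the first 3 characters to the end (rotate left by 3).
Applying that to "sampler" gives "plersam".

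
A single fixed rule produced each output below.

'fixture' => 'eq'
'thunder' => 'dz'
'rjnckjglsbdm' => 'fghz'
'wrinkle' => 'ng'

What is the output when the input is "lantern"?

Rule — keep one character in every 3, starting at position 2 (positions 2nd, 5th, 8th, ...), then shift every letter 4 places backward in the alphabet (wrapping around).
Doing the same to "lantern": "wa".

wa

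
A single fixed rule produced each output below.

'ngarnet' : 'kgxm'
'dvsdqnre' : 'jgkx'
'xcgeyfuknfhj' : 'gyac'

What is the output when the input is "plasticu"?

Looking at the pairs, the operation is to shift every letter 7 places backward in the alphabet (wrapping around), then keep only the last 4 characters.
Doing the same to "plasticu": "mbvn".

mbvn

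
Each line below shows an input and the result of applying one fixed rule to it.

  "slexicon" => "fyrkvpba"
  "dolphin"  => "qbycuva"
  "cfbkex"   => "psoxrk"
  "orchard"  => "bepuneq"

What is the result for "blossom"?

oybffbz

Rule — shift every letter 13 places forward in the alphabet (wrapping around) — i.e. ROT13.
For "blossom" the result is "oybffbz".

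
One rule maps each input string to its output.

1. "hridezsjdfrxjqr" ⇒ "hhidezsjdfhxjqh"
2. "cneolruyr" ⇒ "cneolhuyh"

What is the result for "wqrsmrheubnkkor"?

What's happening: replace every "r" with "h".
Applying that to "wqrsmrheubnkkor" gives "wqhsmhheubnkkoh".

wqhsmhheubnkkoh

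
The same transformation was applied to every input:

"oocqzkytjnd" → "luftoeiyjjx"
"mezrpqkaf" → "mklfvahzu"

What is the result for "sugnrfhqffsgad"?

The pattern: move the first 3 characters to the end (rotate left by 3), then shift every letter 5 places backward in the alphabet (wrapping around).
On "sugnrfhqffsgad": the first step gives "nrfhqffsgadsug", and the second then gives "imaclaanbvynpb".
(Check on "oocqzkytjnd": → "qzkytjndooc" → "luftoeiyjjx" ✓)

imaclaanbvynpb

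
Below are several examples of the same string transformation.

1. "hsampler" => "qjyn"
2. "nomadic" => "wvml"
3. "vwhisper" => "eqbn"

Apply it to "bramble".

kjkn

Looking at the pairs, the operation is to keep every other character starting from the first (positions 1st, 3rd, 5th, ...), then shift every letter 9 places forward in the alphabet (wrapping around).
On "bramble": the first step gives "babe", and the second then gives "kjkn".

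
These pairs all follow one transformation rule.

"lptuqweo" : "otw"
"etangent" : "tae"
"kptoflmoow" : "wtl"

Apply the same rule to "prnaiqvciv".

vnq

The transformation: move the last 2 characters to the front (rotate right by 2), then keep one character in every 3, starting at position 2 (positions 2nd, 5th, 8th, ...).
Working it through for "prnaiqvciv": intermediate "ivprnaiqvc", final "vnq".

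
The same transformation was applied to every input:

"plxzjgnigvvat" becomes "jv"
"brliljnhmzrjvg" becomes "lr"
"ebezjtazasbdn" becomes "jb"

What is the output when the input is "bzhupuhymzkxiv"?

What's happening: keep every other character starting from the first (positions 1st, 3rd, 5th, ...), then keep one character in every 3, starting at position 3 (positions 3rd, 6th, 9th, ...).
Starting from "bzhupuhymzkxiv": after the first operation, "bhphmki"; after the second, "pk".

pk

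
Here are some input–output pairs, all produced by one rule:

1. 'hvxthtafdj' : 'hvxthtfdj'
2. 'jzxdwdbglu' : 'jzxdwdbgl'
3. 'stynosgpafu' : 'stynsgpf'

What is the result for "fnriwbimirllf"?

fnrwbmrllf

Each output is the input with this applied: remove every vowel.
So "fnriwbimirllf" becomes "fnrwbmrllf".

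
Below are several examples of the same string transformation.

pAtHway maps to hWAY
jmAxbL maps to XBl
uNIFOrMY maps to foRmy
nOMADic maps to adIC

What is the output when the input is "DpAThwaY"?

tHWAy

The transformation: delete the first 3 characters, then flip the case of every letter.
Applying both steps to "DpAThwaY": "ThwaY", then "tHWAy".
(Check on "uNIFOrMY": → "FOrMY" → "foRmy" ✓)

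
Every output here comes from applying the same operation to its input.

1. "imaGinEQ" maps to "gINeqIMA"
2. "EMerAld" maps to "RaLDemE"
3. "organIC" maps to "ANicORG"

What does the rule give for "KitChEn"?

In each case the input is transformed by: move the first 3 characters to the end (rotate left by 3), then flip the case of every letter.
Applying both steps to "KitChEn": "ChEnKit", then "cHeNkIT".
(Check on "EMerAld": → "rAldEMe" → "RaLDemE" ✓)

cHeNkIT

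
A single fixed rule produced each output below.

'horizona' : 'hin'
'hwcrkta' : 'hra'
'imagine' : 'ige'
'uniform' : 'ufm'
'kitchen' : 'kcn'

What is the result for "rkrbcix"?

rbx

The transformation: keep one character in every 3, starting at position 1 (positions 1st, 4th, 7th, ...).
On "rkrbcix" that produces "rbx".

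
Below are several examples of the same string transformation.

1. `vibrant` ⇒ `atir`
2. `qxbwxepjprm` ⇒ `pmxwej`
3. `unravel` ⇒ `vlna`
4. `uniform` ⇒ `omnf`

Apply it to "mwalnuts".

uswl

Looking at the pairs, the operation is to move the last 3 characters to the front (rotate right by 3), then keep every other character starting from the first (positions 1st, 3rd, 5th, ...).
Starting from "mwalnuts": after the first operation, "utsmwaln"; after the second, "uswl".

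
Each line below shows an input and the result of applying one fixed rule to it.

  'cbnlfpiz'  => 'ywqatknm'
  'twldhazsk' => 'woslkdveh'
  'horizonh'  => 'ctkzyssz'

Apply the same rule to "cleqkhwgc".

The rule is to move the first 2 characters to the end (rotate left by 2), then shift every letter 11 places forward in the alphabet (wrapping around).
For "cleqkhwgc", step one produces "eqkhwgccl"; step two turns that into "pbvshrnnw".
(Check on "twldhazsk": → "ldhazsktw" → "woslkdveh" ✓)

pbvshrnnw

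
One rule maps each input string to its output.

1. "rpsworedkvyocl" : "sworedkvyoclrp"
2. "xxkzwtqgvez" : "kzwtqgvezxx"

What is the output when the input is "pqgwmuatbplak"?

gwmuatbplakpq

Rule — move the first 2 characters to the end (rotate left by 2).
Doing the same to "pqgwmuatbplak": "gwmuatbplakpq".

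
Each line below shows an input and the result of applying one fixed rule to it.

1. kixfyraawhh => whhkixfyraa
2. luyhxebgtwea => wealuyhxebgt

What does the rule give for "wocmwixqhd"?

The rule is to move the last 3 characters to the front (rotate right by 3).
On "wocmwixqhd" that produces "qhdwocmwix".

qhdwocmwix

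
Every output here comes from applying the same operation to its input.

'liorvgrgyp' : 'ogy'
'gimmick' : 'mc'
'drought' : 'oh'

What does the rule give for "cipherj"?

The pattern: keep one character in every 3, starting at position 3 (positions 3rd, 6th, 9th, ...).
"cipherj" → "pr".

pr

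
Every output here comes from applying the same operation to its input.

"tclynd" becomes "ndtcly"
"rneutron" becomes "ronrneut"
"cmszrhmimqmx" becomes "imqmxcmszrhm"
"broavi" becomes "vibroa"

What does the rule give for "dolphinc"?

The transformation: swap the front and back halves of the string, then move the first character to the end.
For "dolphinc", step one produces "hincdolp"; step two turns that into "incdolph".

incdolph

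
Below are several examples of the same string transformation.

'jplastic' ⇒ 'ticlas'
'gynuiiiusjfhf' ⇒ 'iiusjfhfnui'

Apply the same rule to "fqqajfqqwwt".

fqqwwtqaj

The transformation: delete the first 2 characters, then move the first 3 characters to the end (rotate left by 3).
Working it through for "fqqajfqqwwt": intermediate "qajfqqwwt", final "fqqwwtqaj".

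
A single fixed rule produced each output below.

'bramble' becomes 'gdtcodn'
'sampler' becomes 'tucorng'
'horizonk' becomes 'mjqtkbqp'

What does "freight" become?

In each case the input is transformed by: shift every letter 2 places forward in the alphabet (wrapping around), then move the last character to the front.
Starting from "freight": after the first operation, "htgkijv"; after the second, "vhtgkij".

vhtgkij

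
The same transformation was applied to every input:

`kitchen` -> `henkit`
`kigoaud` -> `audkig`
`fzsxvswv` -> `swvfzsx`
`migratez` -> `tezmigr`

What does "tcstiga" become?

igatcs

The pattern: move the last 3 characters to the front (rotate right by 3), then delete the last character.
For "tcstiga", step one produces "igatcst"; step two turns that into "igatcs".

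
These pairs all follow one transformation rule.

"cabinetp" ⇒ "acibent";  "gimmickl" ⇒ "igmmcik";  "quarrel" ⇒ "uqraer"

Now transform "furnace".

ufnrca

The pattern: delete the last character, then swap each adjacent pair of characters (1↔2, 3↔4, ...).
Working it through for "furnace": intermediate "furnac", final "ufnrca".
(Check on "quarrel": → "quarre" → "uqraer" ✓)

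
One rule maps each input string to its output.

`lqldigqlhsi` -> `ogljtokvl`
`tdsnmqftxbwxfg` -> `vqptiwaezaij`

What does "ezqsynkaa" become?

tvbqndd

In each case the input is transformed by: shift every letter 3 places forward in the alphabet (wrapping around), then delete the first 2 characters.
On "ezqsynkaa": the first step gives "hctvbqndd", and the second then gives "tvbqndd".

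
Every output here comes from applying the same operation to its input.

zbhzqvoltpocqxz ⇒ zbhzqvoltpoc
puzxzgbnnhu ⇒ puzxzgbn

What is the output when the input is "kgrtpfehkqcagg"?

kgrtpfehkqc

What's happening: delete the last 3 characters.
Doing the same to "kgrtpfehkqcagg": "kgrtpfehkqc".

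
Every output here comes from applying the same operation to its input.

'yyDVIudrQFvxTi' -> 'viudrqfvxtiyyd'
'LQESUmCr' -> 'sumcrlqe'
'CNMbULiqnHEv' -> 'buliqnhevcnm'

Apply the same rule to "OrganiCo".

Rule — move the first 3 characters to the end (rotate left by 3), then convert every letter to lowercase.
For "OrganiCo" the result is "anicoorg".
(Check on "LQESUmCr": → "SUmCrLQE" → "sumcrlqe" ✓)

anicoorg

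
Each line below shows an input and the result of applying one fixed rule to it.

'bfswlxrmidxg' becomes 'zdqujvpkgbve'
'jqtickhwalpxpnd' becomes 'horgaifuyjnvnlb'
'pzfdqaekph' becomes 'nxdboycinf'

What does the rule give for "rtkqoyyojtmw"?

The rule is to shift every letter 2 places backward in the alphabet (wrapping around).
On "rtkqoyyojtmw" that produces "priomwwmhrku".

priomwwmhrku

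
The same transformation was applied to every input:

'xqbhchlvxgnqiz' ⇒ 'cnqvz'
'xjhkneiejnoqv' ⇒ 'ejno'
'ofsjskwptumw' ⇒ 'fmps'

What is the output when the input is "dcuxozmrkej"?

cjor

The pattern: keep one character in every 3, starting at position 2 (positions 2nd, 5th, 8th, ...), then sort the characters into alphabetical order.
Working it through for "dcuxozmrkej": intermediate "corj", final "cjor".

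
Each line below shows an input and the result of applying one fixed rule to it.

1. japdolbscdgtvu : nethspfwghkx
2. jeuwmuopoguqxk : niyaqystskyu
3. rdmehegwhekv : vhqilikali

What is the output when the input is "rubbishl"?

vyffmw

Each output is the input with this applied: delete the last 2 characters, then shift every letter 4 places forward in the alphabet (wrapping around).
Starting from "rubbishl": after the first operation, "rubbis"; after the second, "vyffmw".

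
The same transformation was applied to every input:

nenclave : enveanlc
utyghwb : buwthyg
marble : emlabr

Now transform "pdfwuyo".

What's happening: take characters alternately from the front and the back (1st, last, 2nd, 2nd-last, ...), then swap each adjacent pair of characters (1↔2, 3↔4, ...).
Starting from "pdfwuyo": after the first operation, "podyfuw"; after the second, "opydufw".

opydufw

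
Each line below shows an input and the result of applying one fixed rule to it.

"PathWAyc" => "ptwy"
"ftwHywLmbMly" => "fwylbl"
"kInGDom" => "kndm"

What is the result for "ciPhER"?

cpe

Each output is the input with this applied: keep every other character starting from the first (positions 1st, 3rd, 5th, ...), then convert every letter to lowercase.
For "ciPhER" the result is "cpe".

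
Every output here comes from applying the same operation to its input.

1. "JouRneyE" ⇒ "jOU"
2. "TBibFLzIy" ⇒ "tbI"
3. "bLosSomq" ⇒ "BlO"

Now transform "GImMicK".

The rule is to flip the case of every letter, then keep only the first 3 characters.
For "GImMicK" the result is "giM".

giM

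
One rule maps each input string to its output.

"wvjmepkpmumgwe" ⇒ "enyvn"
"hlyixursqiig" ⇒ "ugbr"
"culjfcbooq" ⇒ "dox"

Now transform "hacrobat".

jxc

What's happening: shift every letter 9 places forward in the alphabet (wrapping around), then keep one character in every 3, starting at position 2 (positions 2nd, 5th, 8th, ...).
"hacrobat" → "qjlaxkjc" → "jxc".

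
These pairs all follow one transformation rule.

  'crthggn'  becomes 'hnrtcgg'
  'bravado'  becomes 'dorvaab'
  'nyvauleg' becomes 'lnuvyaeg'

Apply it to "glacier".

gilrace

Each output is the input with this applied: sort the characters into alphabetical order, then move the first 3 characters to the end (rotate left by 3).
Applying that to "glacier" gives "gilrace".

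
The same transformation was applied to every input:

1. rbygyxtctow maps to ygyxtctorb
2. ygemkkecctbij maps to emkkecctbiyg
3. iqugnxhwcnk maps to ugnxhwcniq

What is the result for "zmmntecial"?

What's happening: delete the last character, then move the first 2 characters to the end (rotate left by 2).
"zmmntecial" → "mnteciazm".

mnteciazm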